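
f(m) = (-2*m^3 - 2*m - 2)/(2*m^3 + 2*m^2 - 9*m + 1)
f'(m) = (-6*m^2 - 2)/(2*m^3 + 2*m^2 - 9*m + 1) + (-6*m^2 - 4*m + 9)*(-2*m^3 - 2*m - 2)/(2*m^3 + 2*m^2 - 9*m + 1)^2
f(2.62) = -1.59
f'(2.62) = 0.91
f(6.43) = -0.98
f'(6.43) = 0.02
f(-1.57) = 0.72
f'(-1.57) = -1.33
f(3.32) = -1.23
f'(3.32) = 0.28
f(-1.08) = 0.25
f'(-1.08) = -0.70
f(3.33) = -1.23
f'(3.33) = 0.28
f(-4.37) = -1.96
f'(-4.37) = -0.64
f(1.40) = 4.69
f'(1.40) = 24.18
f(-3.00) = -7.25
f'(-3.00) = -22.91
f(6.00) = -0.99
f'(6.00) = 0.02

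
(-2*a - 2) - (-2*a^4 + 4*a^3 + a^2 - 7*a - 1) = 2*a^4 - 4*a^3 - a^2 + 5*a - 1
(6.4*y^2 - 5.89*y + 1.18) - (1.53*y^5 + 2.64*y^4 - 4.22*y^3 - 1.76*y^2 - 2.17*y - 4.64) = -1.53*y^5 - 2.64*y^4 + 4.22*y^3 + 8.16*y^2 - 3.72*y + 5.82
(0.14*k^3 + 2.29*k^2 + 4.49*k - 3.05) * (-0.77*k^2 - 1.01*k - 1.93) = -0.1078*k^5 - 1.9047*k^4 - 6.0404*k^3 - 6.6061*k^2 - 5.5852*k + 5.8865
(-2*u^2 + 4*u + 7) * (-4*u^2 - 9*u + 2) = 8*u^4 + 2*u^3 - 68*u^2 - 55*u + 14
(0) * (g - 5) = 0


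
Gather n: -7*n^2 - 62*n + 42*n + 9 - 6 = -7*n^2 - 20*n + 3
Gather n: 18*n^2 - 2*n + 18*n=18*n^2 + 16*n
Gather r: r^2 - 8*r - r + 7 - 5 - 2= r^2 - 9*r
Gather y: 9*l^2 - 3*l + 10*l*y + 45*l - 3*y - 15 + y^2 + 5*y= 9*l^2 + 42*l + y^2 + y*(10*l + 2) - 15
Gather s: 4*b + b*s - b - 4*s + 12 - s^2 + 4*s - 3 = b*s + 3*b - s^2 + 9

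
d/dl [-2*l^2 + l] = 1 - 4*l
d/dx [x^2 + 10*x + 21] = 2*x + 10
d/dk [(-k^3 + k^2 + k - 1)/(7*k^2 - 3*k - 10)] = (-7*k^2 + 20*k - 13)/(49*k^2 - 140*k + 100)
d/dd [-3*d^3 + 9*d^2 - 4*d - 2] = -9*d^2 + 18*d - 4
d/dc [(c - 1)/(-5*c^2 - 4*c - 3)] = (5*c^2 - 10*c - 7)/(25*c^4 + 40*c^3 + 46*c^2 + 24*c + 9)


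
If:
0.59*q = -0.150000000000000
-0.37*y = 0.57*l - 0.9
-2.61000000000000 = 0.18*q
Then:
No Solution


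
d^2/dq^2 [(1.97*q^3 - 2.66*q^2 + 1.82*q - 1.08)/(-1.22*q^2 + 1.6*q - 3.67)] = (1.06581410364015e-14*q^5 - 1.4210854715202e-14*q^4 + 12.52142*q^3 + 7.59256799999999*q^2 - 122.95815*q + 46.138884)/(1.815848*q^6 - 7.14432*q^5 + 25.756884*q^4 - 47.07904*q^3 + 77.481774*q^2 - 64.65072*q + 49.430863)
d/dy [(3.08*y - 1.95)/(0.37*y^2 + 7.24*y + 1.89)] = (-1.1396*y^2 + 1.443*y + 19.9392)/(0.1369*y^4 + 5.3576*y^3 + 53.8162*y^2 + 27.3672*y + 3.5721)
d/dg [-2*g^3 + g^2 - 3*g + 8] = -6*g^2 + 2*g - 3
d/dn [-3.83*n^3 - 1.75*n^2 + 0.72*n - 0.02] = -11.49*n^2 - 3.5*n + 0.72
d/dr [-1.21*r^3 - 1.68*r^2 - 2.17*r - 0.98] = -3.63*r^2 - 3.36*r - 2.17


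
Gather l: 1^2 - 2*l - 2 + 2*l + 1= 0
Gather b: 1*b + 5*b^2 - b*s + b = 5*b^2 + b*(2 - s)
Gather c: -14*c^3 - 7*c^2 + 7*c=-14*c^3 - 7*c^2 + 7*c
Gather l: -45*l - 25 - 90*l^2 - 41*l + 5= -90*l^2 - 86*l - 20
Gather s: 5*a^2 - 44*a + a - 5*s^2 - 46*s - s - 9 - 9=5*a^2 - 43*a - 5*s^2 - 47*s - 18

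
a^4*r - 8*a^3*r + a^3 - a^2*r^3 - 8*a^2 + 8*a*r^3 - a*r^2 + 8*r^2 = (a - 8)*(a - r)*(a + r)*(a*r + 1)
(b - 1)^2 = b^2 - 2*b + 1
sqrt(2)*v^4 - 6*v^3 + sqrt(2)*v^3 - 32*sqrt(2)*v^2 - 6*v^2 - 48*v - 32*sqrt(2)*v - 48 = (v - 6*sqrt(2))*(v + sqrt(2))*(v + 2*sqrt(2))*(sqrt(2)*v + sqrt(2))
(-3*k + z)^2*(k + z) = 9*k^3 + 3*k^2*z - 5*k*z^2 + z^3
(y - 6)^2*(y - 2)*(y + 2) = y^4 - 12*y^3 + 32*y^2 + 48*y - 144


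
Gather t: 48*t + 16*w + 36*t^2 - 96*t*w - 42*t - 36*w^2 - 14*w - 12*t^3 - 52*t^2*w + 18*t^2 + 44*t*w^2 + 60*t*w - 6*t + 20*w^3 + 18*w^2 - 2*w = -12*t^3 + t^2*(54 - 52*w) + t*(44*w^2 - 36*w) + 20*w^3 - 18*w^2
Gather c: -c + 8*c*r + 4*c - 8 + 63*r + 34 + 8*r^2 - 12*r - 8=c*(8*r + 3) + 8*r^2 + 51*r + 18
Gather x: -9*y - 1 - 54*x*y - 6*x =x*(-54*y - 6) - 9*y - 1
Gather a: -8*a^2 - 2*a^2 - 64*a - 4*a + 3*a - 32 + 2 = -10*a^2 - 65*a - 30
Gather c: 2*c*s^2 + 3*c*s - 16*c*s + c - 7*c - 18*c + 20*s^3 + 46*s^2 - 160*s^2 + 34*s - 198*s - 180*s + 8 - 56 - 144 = c*(2*s^2 - 13*s - 24) + 20*s^3 - 114*s^2 - 344*s - 192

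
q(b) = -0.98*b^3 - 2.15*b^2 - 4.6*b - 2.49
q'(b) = -2.94*b^2 - 4.3*b - 4.6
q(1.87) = -25.02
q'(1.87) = -22.92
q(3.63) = -94.39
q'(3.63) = -58.95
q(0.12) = -3.07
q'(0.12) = -5.16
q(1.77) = -22.80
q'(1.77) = -21.42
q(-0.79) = 0.29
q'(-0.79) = -3.04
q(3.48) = -85.84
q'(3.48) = -55.17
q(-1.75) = 4.23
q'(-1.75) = -6.08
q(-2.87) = 16.17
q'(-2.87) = -16.48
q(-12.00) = 1436.55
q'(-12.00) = -376.36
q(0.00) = -2.49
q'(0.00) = -4.60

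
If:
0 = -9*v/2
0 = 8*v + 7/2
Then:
No Solution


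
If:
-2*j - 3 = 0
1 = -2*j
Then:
No Solution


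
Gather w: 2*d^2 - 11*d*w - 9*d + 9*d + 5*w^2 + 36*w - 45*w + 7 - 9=2*d^2 + 5*w^2 + w*(-11*d - 9) - 2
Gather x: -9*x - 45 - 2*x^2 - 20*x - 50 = -2*x^2 - 29*x - 95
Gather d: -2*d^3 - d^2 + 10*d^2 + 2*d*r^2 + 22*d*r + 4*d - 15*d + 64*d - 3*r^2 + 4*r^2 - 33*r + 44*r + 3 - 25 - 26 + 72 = -2*d^3 + 9*d^2 + d*(2*r^2 + 22*r + 53) + r^2 + 11*r + 24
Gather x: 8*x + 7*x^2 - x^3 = -x^3 + 7*x^2 + 8*x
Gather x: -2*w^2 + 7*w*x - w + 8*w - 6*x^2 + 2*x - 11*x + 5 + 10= -2*w^2 + 7*w - 6*x^2 + x*(7*w - 9) + 15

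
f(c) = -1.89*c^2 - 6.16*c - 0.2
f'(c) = -3.78*c - 6.16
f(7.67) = -158.63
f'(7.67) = -35.15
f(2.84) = -32.94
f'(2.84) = -16.90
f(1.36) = -12.07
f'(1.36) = -11.30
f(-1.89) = 4.69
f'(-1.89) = 0.98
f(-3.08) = 0.84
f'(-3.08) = 5.48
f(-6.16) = -33.97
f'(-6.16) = 17.12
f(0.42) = -3.12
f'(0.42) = -7.75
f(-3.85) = -4.50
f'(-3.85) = 8.39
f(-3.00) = 1.27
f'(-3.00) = 5.18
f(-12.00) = -198.44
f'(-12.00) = 39.20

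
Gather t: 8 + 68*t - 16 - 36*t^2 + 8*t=-36*t^2 + 76*t - 8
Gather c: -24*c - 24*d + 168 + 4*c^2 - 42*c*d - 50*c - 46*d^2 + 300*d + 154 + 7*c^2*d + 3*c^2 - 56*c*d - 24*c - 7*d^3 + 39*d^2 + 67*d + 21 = c^2*(7*d + 7) + c*(-98*d - 98) - 7*d^3 - 7*d^2 + 343*d + 343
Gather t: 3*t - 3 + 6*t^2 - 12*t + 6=6*t^2 - 9*t + 3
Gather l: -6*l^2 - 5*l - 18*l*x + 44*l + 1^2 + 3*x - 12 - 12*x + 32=-6*l^2 + l*(39 - 18*x) - 9*x + 21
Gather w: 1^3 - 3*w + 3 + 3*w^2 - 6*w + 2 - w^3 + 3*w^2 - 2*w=-w^3 + 6*w^2 - 11*w + 6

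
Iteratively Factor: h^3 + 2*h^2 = (h)*(h^2 + 2*h) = h*(h + 2)*(h)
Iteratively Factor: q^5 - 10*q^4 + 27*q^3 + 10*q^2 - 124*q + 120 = (q - 3)*(q^4 - 7*q^3 + 6*q^2 + 28*q - 40) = (q - 3)*(q - 2)*(q^3 - 5*q^2 - 4*q + 20) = (q - 5)*(q - 3)*(q - 2)*(q^2 - 4) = (q - 5)*(q - 3)*(q - 2)^2*(q + 2)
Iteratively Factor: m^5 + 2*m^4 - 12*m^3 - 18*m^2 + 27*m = (m + 3)*(m^4 - m^3 - 9*m^2 + 9*m) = m*(m + 3)*(m^3 - m^2 - 9*m + 9) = m*(m - 1)*(m + 3)*(m^2 - 9) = m*(m - 1)*(m + 3)^2*(m - 3)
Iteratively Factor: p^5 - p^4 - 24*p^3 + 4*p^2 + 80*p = (p - 5)*(p^4 + 4*p^3 - 4*p^2 - 16*p) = (p - 5)*(p - 2)*(p^3 + 6*p^2 + 8*p) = p*(p - 5)*(p - 2)*(p^2 + 6*p + 8) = p*(p - 5)*(p - 2)*(p + 4)*(p + 2)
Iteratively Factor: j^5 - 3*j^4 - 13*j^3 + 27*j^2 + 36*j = (j - 3)*(j^4 - 13*j^2 - 12*j) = (j - 3)*(j + 3)*(j^3 - 3*j^2 - 4*j) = (j - 4)*(j - 3)*(j + 3)*(j^2 + j) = (j - 4)*(j - 3)*(j + 1)*(j + 3)*(j)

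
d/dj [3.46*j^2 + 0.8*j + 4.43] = 6.92*j + 0.8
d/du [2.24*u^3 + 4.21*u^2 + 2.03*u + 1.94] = 6.72*u^2 + 8.42*u + 2.03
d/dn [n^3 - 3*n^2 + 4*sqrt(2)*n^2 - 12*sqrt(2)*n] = 3*n^2 - 6*n + 8*sqrt(2)*n - 12*sqrt(2)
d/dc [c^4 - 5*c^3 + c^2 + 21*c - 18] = 4*c^3 - 15*c^2 + 2*c + 21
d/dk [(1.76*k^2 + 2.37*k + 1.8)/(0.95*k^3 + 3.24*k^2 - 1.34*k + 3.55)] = (-1.672*k^4 - 4.503*k^3 - 15.1672*k^2 + 0.831999999999997*k + 10.8255)/(0.9025*k^6 + 6.156*k^5 + 7.9516*k^4 - 1.9382*k^3 + 24.7996*k^2 - 9.514*k + 12.6025)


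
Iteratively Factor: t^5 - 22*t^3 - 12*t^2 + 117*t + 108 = (t + 3)*(t^4 - 3*t^3 - 13*t^2 + 27*t + 36) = (t - 3)*(t + 3)*(t^3 - 13*t - 12) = (t - 3)*(t + 3)^2*(t^2 - 3*t - 4) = (t - 3)*(t + 1)*(t + 3)^2*(t - 4)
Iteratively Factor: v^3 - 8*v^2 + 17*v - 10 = (v - 1)*(v^2 - 7*v + 10) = (v - 5)*(v - 1)*(v - 2)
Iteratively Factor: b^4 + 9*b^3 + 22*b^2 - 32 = (b + 4)*(b^3 + 5*b^2 + 2*b - 8) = (b + 2)*(b + 4)*(b^2 + 3*b - 4) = (b + 2)*(b + 4)^2*(b - 1)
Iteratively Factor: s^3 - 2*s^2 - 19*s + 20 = (s - 1)*(s^2 - s - 20) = (s - 1)*(s + 4)*(s - 5)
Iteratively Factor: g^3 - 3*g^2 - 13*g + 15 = (g + 3)*(g^2 - 6*g + 5) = (g - 5)*(g + 3)*(g - 1)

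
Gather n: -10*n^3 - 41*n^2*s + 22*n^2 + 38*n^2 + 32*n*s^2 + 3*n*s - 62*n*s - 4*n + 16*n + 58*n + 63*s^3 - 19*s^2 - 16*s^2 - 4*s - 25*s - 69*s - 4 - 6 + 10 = -10*n^3 + n^2*(60 - 41*s) + n*(32*s^2 - 59*s + 70) + 63*s^3 - 35*s^2 - 98*s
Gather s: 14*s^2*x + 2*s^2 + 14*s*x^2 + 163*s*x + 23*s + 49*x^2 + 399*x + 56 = s^2*(14*x + 2) + s*(14*x^2 + 163*x + 23) + 49*x^2 + 399*x + 56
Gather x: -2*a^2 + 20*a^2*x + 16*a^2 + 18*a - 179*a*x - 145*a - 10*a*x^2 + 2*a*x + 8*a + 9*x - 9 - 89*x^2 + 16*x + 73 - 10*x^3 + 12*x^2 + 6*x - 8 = 14*a^2 - 119*a - 10*x^3 + x^2*(-10*a - 77) + x*(20*a^2 - 177*a + 31) + 56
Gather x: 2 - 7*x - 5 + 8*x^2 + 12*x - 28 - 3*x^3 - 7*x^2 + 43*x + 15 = -3*x^3 + x^2 + 48*x - 16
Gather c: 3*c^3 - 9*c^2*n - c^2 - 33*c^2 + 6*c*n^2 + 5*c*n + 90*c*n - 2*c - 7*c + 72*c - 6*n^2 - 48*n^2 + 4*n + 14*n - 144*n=3*c^3 + c^2*(-9*n - 34) + c*(6*n^2 + 95*n + 63) - 54*n^2 - 126*n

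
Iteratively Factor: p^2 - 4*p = (p)*(p - 4)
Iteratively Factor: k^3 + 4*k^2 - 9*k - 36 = (k - 3)*(k^2 + 7*k + 12) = (k - 3)*(k + 3)*(k + 4)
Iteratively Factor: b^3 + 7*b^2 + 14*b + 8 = (b + 2)*(b^2 + 5*b + 4) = (b + 2)*(b + 4)*(b + 1)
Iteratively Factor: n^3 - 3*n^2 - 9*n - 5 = (n + 1)*(n^2 - 4*n - 5) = (n + 1)^2*(n - 5)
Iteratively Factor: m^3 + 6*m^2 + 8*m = (m + 4)*(m^2 + 2*m) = (m + 2)*(m + 4)*(m)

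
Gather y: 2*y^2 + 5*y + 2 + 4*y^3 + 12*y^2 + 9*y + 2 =4*y^3 + 14*y^2 + 14*y + 4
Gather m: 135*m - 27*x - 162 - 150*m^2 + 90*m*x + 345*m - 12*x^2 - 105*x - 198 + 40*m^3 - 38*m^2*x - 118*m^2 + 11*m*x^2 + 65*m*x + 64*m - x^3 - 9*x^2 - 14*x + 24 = 40*m^3 + m^2*(-38*x - 268) + m*(11*x^2 + 155*x + 544) - x^3 - 21*x^2 - 146*x - 336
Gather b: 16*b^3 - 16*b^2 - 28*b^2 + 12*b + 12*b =16*b^3 - 44*b^2 + 24*b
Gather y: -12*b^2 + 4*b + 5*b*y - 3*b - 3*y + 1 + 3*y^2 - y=-12*b^2 + b + 3*y^2 + y*(5*b - 4) + 1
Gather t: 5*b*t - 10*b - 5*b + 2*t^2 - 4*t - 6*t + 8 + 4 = -15*b + 2*t^2 + t*(5*b - 10) + 12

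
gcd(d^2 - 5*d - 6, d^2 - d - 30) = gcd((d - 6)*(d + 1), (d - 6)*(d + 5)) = d - 6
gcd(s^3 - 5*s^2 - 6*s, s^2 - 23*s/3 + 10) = s - 6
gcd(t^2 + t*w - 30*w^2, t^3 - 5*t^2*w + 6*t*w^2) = 1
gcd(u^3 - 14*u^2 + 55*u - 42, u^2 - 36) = u - 6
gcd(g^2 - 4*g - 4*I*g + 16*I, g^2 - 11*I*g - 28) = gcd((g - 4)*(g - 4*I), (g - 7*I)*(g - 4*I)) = g - 4*I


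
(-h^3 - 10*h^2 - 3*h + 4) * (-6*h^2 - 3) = 6*h^5 + 60*h^4 + 21*h^3 + 6*h^2 + 9*h - 12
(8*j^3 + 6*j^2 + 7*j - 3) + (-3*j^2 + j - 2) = 8*j^3 + 3*j^2 + 8*j - 5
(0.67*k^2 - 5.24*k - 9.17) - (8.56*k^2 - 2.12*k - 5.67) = -7.89*k^2 - 3.12*k - 3.5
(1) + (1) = 2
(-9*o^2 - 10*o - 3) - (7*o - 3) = -9*o^2 - 17*o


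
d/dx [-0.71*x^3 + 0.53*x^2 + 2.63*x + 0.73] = -2.13*x^2 + 1.06*x + 2.63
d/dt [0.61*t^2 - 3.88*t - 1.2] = 1.22*t - 3.88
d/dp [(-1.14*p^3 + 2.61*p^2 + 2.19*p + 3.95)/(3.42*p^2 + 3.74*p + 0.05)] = (-3.8988*p^4 - 8.5272*p^3 + 2.1006*p^2 - 26.757*p - 14.6635)/(11.6964*p^4 + 25.5816*p^3 + 14.3296*p^2 + 0.374*p + 0.0025)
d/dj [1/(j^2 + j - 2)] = (-2*j - 1)/(j^2 + j - 2)^2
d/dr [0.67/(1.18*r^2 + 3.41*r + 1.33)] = (-1.5812*r - 2.2847)/(1.18*r^2 + 3.41*r + 1.33)^2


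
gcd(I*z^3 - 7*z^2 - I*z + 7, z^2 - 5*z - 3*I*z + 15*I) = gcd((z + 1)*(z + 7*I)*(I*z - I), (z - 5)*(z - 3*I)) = 1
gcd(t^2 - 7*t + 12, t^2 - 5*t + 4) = t - 4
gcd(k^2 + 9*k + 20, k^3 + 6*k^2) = 1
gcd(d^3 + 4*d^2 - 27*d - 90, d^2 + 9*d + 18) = d^2 + 9*d + 18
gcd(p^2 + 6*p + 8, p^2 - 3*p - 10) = p + 2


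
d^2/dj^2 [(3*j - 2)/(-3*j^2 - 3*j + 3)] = 2*(-3*j^3 + 6*j^2 - 3*j + 1)/(3*(j^6 + 3*j^5 - 5*j^3 + 3*j - 1))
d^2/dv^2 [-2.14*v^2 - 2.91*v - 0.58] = -4.28000000000000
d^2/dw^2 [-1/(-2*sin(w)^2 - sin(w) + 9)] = (-16*sin(w)^4 - 6*sin(w)^3 - 49*sin(w)^2 + 3*sin(w) + 38)/(sin(w) - cos(2*w) - 8)^3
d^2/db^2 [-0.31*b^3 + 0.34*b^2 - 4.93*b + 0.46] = 0.68 - 1.86*b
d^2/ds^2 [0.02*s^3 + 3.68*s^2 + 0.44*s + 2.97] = 0.12*s + 7.36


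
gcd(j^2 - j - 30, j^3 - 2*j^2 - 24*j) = j - 6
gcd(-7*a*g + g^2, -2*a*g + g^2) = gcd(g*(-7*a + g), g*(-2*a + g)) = g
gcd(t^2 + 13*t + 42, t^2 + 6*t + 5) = 1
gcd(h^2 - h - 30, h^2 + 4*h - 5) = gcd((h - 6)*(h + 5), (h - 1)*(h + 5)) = h + 5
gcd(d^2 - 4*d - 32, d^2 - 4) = 1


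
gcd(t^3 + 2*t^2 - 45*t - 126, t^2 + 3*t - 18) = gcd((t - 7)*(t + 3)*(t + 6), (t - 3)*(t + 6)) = t + 6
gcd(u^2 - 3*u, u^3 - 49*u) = u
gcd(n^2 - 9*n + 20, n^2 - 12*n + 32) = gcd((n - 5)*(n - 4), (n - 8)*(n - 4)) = n - 4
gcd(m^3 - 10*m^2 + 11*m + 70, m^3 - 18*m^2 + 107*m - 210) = m^2 - 12*m + 35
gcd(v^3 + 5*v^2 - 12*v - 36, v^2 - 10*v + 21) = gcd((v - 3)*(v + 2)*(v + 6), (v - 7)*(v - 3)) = v - 3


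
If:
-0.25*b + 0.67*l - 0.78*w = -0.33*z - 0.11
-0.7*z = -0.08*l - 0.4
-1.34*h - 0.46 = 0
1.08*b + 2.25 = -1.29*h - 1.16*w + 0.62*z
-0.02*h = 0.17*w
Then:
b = -1.45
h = -0.34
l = -0.89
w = 0.04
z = 0.47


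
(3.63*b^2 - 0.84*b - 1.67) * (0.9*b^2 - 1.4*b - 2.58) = 3.267*b^4 - 5.838*b^3 - 9.6924*b^2 + 4.5052*b + 4.3086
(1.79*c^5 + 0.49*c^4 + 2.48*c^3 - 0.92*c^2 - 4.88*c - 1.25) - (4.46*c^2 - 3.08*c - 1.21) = 1.79*c^5 + 0.49*c^4 + 2.48*c^3 - 5.38*c^2 - 1.8*c - 0.04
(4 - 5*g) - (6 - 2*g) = -3*g - 2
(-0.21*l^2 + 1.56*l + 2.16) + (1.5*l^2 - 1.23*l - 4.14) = 1.29*l^2 + 0.33*l - 1.98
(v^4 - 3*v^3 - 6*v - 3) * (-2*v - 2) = -2*v^5 + 4*v^4 + 6*v^3 + 12*v^2 + 18*v + 6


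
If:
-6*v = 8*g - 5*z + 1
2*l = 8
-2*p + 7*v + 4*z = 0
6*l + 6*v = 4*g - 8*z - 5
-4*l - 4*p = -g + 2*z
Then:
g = 99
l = 4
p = -1241/52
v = -1503/26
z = 1160/13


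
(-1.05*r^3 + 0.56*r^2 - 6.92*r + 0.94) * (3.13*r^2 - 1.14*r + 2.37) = -3.2865*r^5 + 2.9498*r^4 - 24.7865*r^3 + 12.1582*r^2 - 17.472*r + 2.2278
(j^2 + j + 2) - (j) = j^2 + 2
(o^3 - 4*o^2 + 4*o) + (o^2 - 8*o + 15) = o^3 - 3*o^2 - 4*o + 15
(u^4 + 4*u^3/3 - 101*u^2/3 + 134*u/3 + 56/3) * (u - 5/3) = u^5 - u^4/3 - 323*u^3/9 + 907*u^2/9 - 502*u/9 - 280/9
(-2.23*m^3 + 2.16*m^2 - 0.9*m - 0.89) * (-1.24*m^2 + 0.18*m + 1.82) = 2.7652*m^5 - 3.0798*m^4 - 2.5538*m^3 + 4.8728*m^2 - 1.7982*m - 1.6198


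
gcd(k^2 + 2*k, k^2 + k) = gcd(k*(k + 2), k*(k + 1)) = k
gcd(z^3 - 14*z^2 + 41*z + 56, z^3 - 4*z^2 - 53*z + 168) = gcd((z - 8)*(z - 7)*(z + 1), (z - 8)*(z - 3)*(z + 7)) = z - 8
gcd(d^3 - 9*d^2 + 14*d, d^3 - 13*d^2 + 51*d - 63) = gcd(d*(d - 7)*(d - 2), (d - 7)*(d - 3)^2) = d - 7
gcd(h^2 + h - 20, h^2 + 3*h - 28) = h - 4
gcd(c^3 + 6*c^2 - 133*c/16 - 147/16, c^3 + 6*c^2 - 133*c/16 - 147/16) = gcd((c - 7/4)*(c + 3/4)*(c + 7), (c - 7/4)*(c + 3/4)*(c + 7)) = c^3 + 6*c^2 - 133*c/16 - 147/16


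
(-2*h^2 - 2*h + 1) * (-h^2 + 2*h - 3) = 2*h^4 - 2*h^3 + h^2 + 8*h - 3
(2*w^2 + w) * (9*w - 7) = 18*w^3 - 5*w^2 - 7*w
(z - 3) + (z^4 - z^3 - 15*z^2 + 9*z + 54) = z^4 - z^3 - 15*z^2 + 10*z + 51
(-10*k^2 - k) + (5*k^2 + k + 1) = 1 - 5*k^2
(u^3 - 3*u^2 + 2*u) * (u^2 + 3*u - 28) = u^5 - 35*u^3 + 90*u^2 - 56*u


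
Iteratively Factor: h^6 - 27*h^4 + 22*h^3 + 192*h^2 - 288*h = (h - 2)*(h^5 + 2*h^4 - 23*h^3 - 24*h^2 + 144*h) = (h - 3)*(h - 2)*(h^4 + 5*h^3 - 8*h^2 - 48*h) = (h - 3)*(h - 2)*(h + 4)*(h^3 + h^2 - 12*h) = h*(h - 3)*(h - 2)*(h + 4)*(h^2 + h - 12) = h*(h - 3)^2*(h - 2)*(h + 4)*(h + 4)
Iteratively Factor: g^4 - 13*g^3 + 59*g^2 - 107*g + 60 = (g - 3)*(g^3 - 10*g^2 + 29*g - 20) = (g - 5)*(g - 3)*(g^2 - 5*g + 4) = (g - 5)*(g - 3)*(g - 1)*(g - 4)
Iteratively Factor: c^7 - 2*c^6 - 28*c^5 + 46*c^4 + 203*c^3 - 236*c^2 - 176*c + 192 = (c - 1)*(c^6 - c^5 - 29*c^4 + 17*c^3 + 220*c^2 - 16*c - 192) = (c - 1)*(c + 3)*(c^5 - 4*c^4 - 17*c^3 + 68*c^2 + 16*c - 64) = (c - 4)*(c - 1)*(c + 3)*(c^4 - 17*c^2 + 16) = (c - 4)^2*(c - 1)*(c + 3)*(c^3 + 4*c^2 - c - 4) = (c - 4)^2*(c - 1)*(c + 1)*(c + 3)*(c^2 + 3*c - 4) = (c - 4)^2*(c - 1)^2*(c + 1)*(c + 3)*(c + 4)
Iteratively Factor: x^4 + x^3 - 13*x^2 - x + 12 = (x - 1)*(x^3 + 2*x^2 - 11*x - 12) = (x - 1)*(x + 4)*(x^2 - 2*x - 3) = (x - 3)*(x - 1)*(x + 4)*(x + 1)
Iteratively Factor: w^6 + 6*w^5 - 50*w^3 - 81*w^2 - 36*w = (w)*(w^5 + 6*w^4 - 50*w^2 - 81*w - 36) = w*(w + 4)*(w^4 + 2*w^3 - 8*w^2 - 18*w - 9) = w*(w + 1)*(w + 4)*(w^3 + w^2 - 9*w - 9) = w*(w + 1)^2*(w + 4)*(w^2 - 9) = w*(w + 1)^2*(w + 3)*(w + 4)*(w - 3)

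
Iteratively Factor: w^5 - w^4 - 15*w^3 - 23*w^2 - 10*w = (w + 2)*(w^4 - 3*w^3 - 9*w^2 - 5*w) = (w + 1)*(w + 2)*(w^3 - 4*w^2 - 5*w) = (w + 1)^2*(w + 2)*(w^2 - 5*w) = w*(w + 1)^2*(w + 2)*(w - 5)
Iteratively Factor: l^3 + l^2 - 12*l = (l + 4)*(l^2 - 3*l) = (l - 3)*(l + 4)*(l)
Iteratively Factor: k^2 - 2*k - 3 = (k + 1)*(k - 3)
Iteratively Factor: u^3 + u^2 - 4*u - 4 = (u - 2)*(u^2 + 3*u + 2) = (u - 2)*(u + 1)*(u + 2)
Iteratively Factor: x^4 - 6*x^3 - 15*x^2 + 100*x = (x - 5)*(x^3 - x^2 - 20*x) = (x - 5)*(x + 4)*(x^2 - 5*x) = x*(x - 5)*(x + 4)*(x - 5)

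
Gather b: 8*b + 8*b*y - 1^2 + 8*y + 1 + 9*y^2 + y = b*(8*y + 8) + 9*y^2 + 9*y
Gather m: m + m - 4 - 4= 2*m - 8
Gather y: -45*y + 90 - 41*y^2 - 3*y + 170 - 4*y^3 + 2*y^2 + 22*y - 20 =-4*y^3 - 39*y^2 - 26*y + 240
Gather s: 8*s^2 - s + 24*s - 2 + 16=8*s^2 + 23*s + 14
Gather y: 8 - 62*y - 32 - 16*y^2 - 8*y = -16*y^2 - 70*y - 24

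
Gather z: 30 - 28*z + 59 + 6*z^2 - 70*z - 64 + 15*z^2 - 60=21*z^2 - 98*z - 35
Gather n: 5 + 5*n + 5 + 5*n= 10*n + 10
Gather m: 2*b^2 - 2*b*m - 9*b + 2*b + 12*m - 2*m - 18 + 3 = 2*b^2 - 7*b + m*(10 - 2*b) - 15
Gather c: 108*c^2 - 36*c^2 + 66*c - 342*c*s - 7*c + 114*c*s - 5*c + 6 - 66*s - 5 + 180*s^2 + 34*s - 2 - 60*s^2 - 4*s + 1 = 72*c^2 + c*(54 - 228*s) + 120*s^2 - 36*s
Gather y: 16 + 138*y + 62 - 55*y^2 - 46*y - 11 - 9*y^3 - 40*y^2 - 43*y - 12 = -9*y^3 - 95*y^2 + 49*y + 55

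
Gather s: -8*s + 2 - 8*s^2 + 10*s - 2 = -8*s^2 + 2*s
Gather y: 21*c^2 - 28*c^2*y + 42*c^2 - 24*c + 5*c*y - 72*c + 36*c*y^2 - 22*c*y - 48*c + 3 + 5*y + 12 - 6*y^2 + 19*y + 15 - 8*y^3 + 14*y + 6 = 63*c^2 - 144*c - 8*y^3 + y^2*(36*c - 6) + y*(-28*c^2 - 17*c + 38) + 36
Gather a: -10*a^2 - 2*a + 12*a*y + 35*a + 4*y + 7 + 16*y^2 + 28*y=-10*a^2 + a*(12*y + 33) + 16*y^2 + 32*y + 7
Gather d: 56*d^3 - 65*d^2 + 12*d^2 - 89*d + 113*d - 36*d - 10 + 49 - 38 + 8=56*d^3 - 53*d^2 - 12*d + 9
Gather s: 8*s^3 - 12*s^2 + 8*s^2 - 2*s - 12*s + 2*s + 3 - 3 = 8*s^3 - 4*s^2 - 12*s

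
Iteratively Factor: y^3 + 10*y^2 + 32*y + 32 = (y + 4)*(y^2 + 6*y + 8) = (y + 4)^2*(y + 2)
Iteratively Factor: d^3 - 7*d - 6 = (d + 2)*(d^2 - 2*d - 3) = (d + 1)*(d + 2)*(d - 3)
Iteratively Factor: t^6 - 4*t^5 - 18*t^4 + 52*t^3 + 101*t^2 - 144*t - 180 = (t + 2)*(t^5 - 6*t^4 - 6*t^3 + 64*t^2 - 27*t - 90) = (t + 2)*(t + 3)*(t^4 - 9*t^3 + 21*t^2 + t - 30) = (t - 3)*(t + 2)*(t + 3)*(t^3 - 6*t^2 + 3*t + 10) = (t - 3)*(t + 1)*(t + 2)*(t + 3)*(t^2 - 7*t + 10) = (t - 3)*(t - 2)*(t + 1)*(t + 2)*(t + 3)*(t - 5)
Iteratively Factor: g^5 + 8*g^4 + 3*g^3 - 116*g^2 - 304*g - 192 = (g + 3)*(g^4 + 5*g^3 - 12*g^2 - 80*g - 64) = (g + 3)*(g + 4)*(g^3 + g^2 - 16*g - 16) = (g + 1)*(g + 3)*(g + 4)*(g^2 - 16) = (g - 4)*(g + 1)*(g + 3)*(g + 4)*(g + 4)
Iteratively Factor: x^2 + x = (x)*(x + 1)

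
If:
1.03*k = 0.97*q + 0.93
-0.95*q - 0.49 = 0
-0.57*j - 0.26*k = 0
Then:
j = -0.19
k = 0.42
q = -0.52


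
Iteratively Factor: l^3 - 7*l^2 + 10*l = (l - 5)*(l^2 - 2*l) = (l - 5)*(l - 2)*(l)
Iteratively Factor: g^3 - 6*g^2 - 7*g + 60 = (g + 3)*(g^2 - 9*g + 20) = (g - 5)*(g + 3)*(g - 4)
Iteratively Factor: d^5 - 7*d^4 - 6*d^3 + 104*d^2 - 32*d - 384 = (d - 4)*(d^4 - 3*d^3 - 18*d^2 + 32*d + 96) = (d - 4)*(d + 2)*(d^3 - 5*d^2 - 8*d + 48) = (d - 4)^2*(d + 2)*(d^2 - d - 12) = (d - 4)^2*(d + 2)*(d + 3)*(d - 4)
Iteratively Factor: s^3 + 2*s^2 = (s + 2)*(s^2) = s*(s + 2)*(s)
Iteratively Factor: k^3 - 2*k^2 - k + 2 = (k + 1)*(k^2 - 3*k + 2) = (k - 2)*(k + 1)*(k - 1)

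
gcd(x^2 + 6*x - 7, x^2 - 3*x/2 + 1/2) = x - 1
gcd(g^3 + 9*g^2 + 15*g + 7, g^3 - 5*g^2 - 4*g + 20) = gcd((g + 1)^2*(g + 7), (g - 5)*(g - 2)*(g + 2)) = 1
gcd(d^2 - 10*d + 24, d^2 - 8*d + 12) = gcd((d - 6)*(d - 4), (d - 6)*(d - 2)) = d - 6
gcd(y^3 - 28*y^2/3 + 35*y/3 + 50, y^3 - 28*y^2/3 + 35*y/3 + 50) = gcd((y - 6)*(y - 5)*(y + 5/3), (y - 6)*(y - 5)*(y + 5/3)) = y^3 - 28*y^2/3 + 35*y/3 + 50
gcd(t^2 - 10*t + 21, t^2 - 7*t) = t - 7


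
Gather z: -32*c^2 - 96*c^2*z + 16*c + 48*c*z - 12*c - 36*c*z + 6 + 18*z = -32*c^2 + 4*c + z*(-96*c^2 + 12*c + 18) + 6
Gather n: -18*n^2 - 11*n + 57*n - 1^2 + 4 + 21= -18*n^2 + 46*n + 24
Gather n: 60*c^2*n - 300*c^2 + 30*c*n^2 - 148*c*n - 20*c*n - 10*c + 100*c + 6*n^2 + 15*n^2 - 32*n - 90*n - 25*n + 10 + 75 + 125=-300*c^2 + 90*c + n^2*(30*c + 21) + n*(60*c^2 - 168*c - 147) + 210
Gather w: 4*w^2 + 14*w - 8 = 4*w^2 + 14*w - 8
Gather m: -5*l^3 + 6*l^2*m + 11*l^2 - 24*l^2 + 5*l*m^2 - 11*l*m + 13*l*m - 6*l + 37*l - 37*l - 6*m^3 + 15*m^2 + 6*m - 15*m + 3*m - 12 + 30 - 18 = -5*l^3 - 13*l^2 - 6*l - 6*m^3 + m^2*(5*l + 15) + m*(6*l^2 + 2*l - 6)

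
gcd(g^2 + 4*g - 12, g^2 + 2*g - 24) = g + 6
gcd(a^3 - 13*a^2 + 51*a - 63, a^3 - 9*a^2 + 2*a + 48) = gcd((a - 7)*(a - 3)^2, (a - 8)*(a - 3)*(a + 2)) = a - 3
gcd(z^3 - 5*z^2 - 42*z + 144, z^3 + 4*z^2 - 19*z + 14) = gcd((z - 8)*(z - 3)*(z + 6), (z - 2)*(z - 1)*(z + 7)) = 1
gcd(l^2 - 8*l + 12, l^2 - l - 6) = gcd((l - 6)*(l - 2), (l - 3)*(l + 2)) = 1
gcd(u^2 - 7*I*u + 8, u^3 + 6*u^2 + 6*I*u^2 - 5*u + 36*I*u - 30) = u + I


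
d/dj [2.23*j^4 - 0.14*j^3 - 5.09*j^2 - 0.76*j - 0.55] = 8.92*j^3 - 0.42*j^2 - 10.18*j - 0.76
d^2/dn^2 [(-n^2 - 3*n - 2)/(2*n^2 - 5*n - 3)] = 4*(-11*n^3 - 21*n^2 + 3*n - 13)/(8*n^6 - 60*n^5 + 114*n^4 + 55*n^3 - 171*n^2 - 135*n - 27)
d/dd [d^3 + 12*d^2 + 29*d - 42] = 3*d^2 + 24*d + 29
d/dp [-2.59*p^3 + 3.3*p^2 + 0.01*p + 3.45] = -7.77*p^2 + 6.6*p + 0.01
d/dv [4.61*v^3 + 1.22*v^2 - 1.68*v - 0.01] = 13.83*v^2 + 2.44*v - 1.68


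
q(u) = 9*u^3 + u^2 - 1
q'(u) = 27*u^2 + 2*u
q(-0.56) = -2.27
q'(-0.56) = 7.35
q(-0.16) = -1.01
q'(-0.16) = 0.37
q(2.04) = 79.57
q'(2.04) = 116.44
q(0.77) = 3.70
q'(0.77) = 17.55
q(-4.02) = -569.52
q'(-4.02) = 428.29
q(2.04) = 79.57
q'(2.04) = 116.44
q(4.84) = 1042.84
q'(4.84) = 642.17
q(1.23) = 17.26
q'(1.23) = 43.31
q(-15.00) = -30151.00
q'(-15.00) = 6045.00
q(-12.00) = -15409.00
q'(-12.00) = 3864.00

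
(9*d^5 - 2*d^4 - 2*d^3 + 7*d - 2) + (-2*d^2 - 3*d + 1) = 9*d^5 - 2*d^4 - 2*d^3 - 2*d^2 + 4*d - 1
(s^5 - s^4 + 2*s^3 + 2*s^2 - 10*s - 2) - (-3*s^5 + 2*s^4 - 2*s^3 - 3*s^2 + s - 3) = 4*s^5 - 3*s^4 + 4*s^3 + 5*s^2 - 11*s + 1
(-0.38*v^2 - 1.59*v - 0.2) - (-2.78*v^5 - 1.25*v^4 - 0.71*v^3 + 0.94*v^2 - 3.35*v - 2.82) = 2.78*v^5 + 1.25*v^4 + 0.71*v^3 - 1.32*v^2 + 1.76*v + 2.62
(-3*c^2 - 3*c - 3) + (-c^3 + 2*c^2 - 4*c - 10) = -c^3 - c^2 - 7*c - 13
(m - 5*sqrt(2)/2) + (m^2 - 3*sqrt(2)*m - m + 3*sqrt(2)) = m^2 - 3*sqrt(2)*m + sqrt(2)/2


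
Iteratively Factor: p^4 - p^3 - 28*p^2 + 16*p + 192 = (p - 4)*(p^3 + 3*p^2 - 16*p - 48) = (p - 4)^2*(p^2 + 7*p + 12) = (p - 4)^2*(p + 3)*(p + 4)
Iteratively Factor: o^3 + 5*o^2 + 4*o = (o + 4)*(o^2 + o) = (o + 1)*(o + 4)*(o)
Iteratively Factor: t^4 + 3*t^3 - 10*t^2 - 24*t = (t + 4)*(t^3 - t^2 - 6*t) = (t - 3)*(t + 4)*(t^2 + 2*t) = (t - 3)*(t + 2)*(t + 4)*(t)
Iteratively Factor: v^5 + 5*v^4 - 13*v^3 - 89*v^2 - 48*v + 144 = (v + 3)*(v^4 + 2*v^3 - 19*v^2 - 32*v + 48) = (v - 4)*(v + 3)*(v^3 + 6*v^2 + 5*v - 12) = (v - 4)*(v + 3)*(v + 4)*(v^2 + 2*v - 3) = (v - 4)*(v + 3)^2*(v + 4)*(v - 1)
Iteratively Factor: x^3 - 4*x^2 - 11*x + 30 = (x - 5)*(x^2 + x - 6) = (x - 5)*(x + 3)*(x - 2)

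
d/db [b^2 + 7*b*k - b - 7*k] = 2*b + 7*k - 1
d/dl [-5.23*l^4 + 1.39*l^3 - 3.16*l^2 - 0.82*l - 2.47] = -20.92*l^3 + 4.17*l^2 - 6.32*l - 0.82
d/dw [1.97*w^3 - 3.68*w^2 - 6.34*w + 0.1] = 5.91*w^2 - 7.36*w - 6.34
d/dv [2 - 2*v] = -2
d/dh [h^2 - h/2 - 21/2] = 2*h - 1/2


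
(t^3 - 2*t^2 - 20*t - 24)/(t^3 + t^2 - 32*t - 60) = (t + 2)/(t + 5)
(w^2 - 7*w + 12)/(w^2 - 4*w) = (w - 3)/w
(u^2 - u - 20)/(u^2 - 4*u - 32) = (u - 5)/(u - 8)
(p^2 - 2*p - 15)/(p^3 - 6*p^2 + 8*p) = (p^2 - 2*p - 15)/(p*(p^2 - 6*p + 8))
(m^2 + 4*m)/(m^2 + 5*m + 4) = m/(m + 1)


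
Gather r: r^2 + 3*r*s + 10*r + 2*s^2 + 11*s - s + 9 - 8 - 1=r^2 + r*(3*s + 10) + 2*s^2 + 10*s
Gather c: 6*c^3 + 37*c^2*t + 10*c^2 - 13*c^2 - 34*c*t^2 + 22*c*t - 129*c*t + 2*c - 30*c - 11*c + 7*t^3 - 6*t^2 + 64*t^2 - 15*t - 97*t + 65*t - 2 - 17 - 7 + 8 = 6*c^3 + c^2*(37*t - 3) + c*(-34*t^2 - 107*t - 39) + 7*t^3 + 58*t^2 - 47*t - 18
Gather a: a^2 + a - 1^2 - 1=a^2 + a - 2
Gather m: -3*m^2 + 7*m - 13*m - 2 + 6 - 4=-3*m^2 - 6*m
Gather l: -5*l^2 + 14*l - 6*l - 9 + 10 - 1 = -5*l^2 + 8*l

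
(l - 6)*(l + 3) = l^2 - 3*l - 18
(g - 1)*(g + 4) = g^2 + 3*g - 4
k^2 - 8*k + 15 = (k - 5)*(k - 3)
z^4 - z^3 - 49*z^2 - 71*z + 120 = (z - 8)*(z - 1)*(z + 3)*(z + 5)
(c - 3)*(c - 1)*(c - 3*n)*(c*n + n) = c^4*n - 3*c^3*n^2 - 3*c^3*n + 9*c^2*n^2 - c^2*n + 3*c*n^2 + 3*c*n - 9*n^2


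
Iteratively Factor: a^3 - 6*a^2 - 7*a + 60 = (a - 4)*(a^2 - 2*a - 15) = (a - 5)*(a - 4)*(a + 3)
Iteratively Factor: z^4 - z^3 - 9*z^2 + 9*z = (z - 3)*(z^3 + 2*z^2 - 3*z) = z*(z - 3)*(z^2 + 2*z - 3) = z*(z - 3)*(z - 1)*(z + 3)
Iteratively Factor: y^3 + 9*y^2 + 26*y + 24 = (y + 2)*(y^2 + 7*y + 12) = (y + 2)*(y + 3)*(y + 4)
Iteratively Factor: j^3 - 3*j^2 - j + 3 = (j - 1)*(j^2 - 2*j - 3) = (j - 1)*(j + 1)*(j - 3)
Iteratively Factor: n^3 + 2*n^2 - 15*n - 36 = (n - 4)*(n^2 + 6*n + 9) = (n - 4)*(n + 3)*(n + 3)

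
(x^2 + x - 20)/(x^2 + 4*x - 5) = (x - 4)/(x - 1)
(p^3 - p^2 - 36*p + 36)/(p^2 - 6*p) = p + 5 - 6/p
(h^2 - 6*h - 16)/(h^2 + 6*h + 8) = (h - 8)/(h + 4)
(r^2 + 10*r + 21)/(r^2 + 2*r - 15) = (r^2 + 10*r + 21)/(r^2 + 2*r - 15)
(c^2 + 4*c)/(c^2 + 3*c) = (c + 4)/(c + 3)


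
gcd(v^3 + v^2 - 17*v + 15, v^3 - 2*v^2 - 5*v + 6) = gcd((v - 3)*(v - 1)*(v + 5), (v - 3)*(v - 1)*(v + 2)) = v^2 - 4*v + 3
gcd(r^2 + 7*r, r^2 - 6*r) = r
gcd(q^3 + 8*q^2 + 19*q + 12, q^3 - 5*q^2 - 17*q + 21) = q + 3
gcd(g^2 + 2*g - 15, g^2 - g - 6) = g - 3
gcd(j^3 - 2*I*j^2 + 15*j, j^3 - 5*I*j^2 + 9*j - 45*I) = j^2 - 2*I*j + 15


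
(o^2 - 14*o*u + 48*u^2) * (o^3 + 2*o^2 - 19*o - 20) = o^5 - 14*o^4*u + 2*o^4 + 48*o^3*u^2 - 28*o^3*u - 19*o^3 + 96*o^2*u^2 + 266*o^2*u - 20*o^2 - 912*o*u^2 + 280*o*u - 960*u^2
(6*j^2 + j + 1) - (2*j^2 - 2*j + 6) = 4*j^2 + 3*j - 5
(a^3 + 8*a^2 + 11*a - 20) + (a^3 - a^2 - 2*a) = 2*a^3 + 7*a^2 + 9*a - 20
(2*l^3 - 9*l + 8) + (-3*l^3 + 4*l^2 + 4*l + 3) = -l^3 + 4*l^2 - 5*l + 11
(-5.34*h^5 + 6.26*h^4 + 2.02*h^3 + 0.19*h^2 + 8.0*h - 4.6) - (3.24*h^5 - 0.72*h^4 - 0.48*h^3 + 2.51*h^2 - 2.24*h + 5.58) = -8.58*h^5 + 6.98*h^4 + 2.5*h^3 - 2.32*h^2 + 10.24*h - 10.18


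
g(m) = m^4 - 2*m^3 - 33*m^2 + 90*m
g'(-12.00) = -6894.00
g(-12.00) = 18360.00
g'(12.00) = 5346.00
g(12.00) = 13608.00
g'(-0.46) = 118.70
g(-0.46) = -48.14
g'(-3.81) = 33.14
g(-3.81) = -500.60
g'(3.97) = -16.30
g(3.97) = -39.55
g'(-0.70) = 131.89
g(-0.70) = -78.24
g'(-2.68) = 146.79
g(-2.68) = -388.13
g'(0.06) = 86.02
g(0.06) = 5.28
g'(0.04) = 87.35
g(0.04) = 3.55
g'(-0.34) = 111.59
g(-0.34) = -34.32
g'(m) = 4*m^3 - 6*m^2 - 66*m + 90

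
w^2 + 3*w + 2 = (w + 1)*(w + 2)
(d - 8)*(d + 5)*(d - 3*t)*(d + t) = d^4 - 2*d^3*t - 3*d^3 - 3*d^2*t^2 + 6*d^2*t - 40*d^2 + 9*d*t^2 + 80*d*t + 120*t^2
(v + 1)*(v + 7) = v^2 + 8*v + 7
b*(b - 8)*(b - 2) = b^3 - 10*b^2 + 16*b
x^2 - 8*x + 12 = (x - 6)*(x - 2)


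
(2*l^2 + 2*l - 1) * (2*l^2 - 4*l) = 4*l^4 - 4*l^3 - 10*l^2 + 4*l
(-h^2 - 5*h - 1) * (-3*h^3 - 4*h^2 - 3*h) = 3*h^5 + 19*h^4 + 26*h^3 + 19*h^2 + 3*h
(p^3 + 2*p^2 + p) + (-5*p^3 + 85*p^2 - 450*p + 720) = -4*p^3 + 87*p^2 - 449*p + 720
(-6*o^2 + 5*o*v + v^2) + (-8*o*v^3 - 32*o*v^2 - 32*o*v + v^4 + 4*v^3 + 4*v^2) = -6*o^2 - 8*o*v^3 - 32*o*v^2 - 27*o*v + v^4 + 4*v^3 + 5*v^2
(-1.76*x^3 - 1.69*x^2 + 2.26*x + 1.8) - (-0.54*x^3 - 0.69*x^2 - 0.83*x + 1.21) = -1.22*x^3 - 1.0*x^2 + 3.09*x + 0.59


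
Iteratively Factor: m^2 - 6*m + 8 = (m - 2)*(m - 4)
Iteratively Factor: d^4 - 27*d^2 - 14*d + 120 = (d + 3)*(d^3 - 3*d^2 - 18*d + 40) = (d - 2)*(d + 3)*(d^2 - d - 20) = (d - 2)*(d + 3)*(d + 4)*(d - 5)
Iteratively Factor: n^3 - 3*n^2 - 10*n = (n)*(n^2 - 3*n - 10) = n*(n + 2)*(n - 5)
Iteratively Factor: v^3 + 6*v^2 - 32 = (v - 2)*(v^2 + 8*v + 16) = (v - 2)*(v + 4)*(v + 4)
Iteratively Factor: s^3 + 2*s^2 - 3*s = (s + 3)*(s^2 - s) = s*(s + 3)*(s - 1)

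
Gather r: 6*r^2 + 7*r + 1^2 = 6*r^2 + 7*r + 1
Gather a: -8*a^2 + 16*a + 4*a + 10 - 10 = -8*a^2 + 20*a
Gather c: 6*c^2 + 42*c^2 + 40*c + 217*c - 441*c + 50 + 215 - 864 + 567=48*c^2 - 184*c - 32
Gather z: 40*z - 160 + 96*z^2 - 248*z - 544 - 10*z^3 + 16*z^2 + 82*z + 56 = -10*z^3 + 112*z^2 - 126*z - 648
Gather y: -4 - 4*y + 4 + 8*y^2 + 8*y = 8*y^2 + 4*y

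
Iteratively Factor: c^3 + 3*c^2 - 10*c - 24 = (c - 3)*(c^2 + 6*c + 8) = (c - 3)*(c + 4)*(c + 2)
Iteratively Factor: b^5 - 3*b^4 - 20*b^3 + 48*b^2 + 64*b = (b)*(b^4 - 3*b^3 - 20*b^2 + 48*b + 64) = b*(b + 4)*(b^3 - 7*b^2 + 8*b + 16) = b*(b - 4)*(b + 4)*(b^2 - 3*b - 4) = b*(b - 4)^2*(b + 4)*(b + 1)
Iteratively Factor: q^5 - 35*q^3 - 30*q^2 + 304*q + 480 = (q + 4)*(q^4 - 4*q^3 - 19*q^2 + 46*q + 120) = (q - 4)*(q + 4)*(q^3 - 19*q - 30) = (q - 4)*(q + 2)*(q + 4)*(q^2 - 2*q - 15) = (q - 4)*(q + 2)*(q + 3)*(q + 4)*(q - 5)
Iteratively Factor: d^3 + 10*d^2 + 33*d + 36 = (d + 3)*(d^2 + 7*d + 12) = (d + 3)^2*(d + 4)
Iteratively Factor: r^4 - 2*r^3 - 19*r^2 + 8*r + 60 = (r + 2)*(r^3 - 4*r^2 - 11*r + 30) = (r - 5)*(r + 2)*(r^2 + r - 6) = (r - 5)*(r - 2)*(r + 2)*(r + 3)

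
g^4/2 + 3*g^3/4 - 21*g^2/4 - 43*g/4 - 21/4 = (g/2 + 1/2)*(g - 7/2)*(g + 1)*(g + 3)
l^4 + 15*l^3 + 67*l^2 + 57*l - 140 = (l - 1)*(l + 4)*(l + 5)*(l + 7)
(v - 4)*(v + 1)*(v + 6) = v^3 + 3*v^2 - 22*v - 24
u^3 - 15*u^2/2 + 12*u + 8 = (u - 4)^2*(u + 1/2)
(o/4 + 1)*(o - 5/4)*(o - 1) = o^3/4 + 7*o^2/16 - 31*o/16 + 5/4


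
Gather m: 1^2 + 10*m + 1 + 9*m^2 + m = 9*m^2 + 11*m + 2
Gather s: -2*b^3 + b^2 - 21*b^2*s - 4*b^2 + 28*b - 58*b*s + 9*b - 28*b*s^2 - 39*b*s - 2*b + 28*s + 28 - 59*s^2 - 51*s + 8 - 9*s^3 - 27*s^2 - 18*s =-2*b^3 - 3*b^2 + 35*b - 9*s^3 + s^2*(-28*b - 86) + s*(-21*b^2 - 97*b - 41) + 36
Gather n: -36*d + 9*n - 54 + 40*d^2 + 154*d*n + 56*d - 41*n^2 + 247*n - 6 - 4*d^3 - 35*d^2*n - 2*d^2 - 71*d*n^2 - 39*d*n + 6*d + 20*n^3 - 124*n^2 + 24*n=-4*d^3 + 38*d^2 + 26*d + 20*n^3 + n^2*(-71*d - 165) + n*(-35*d^2 + 115*d + 280) - 60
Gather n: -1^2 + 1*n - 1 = n - 2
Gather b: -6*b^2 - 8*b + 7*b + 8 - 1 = -6*b^2 - b + 7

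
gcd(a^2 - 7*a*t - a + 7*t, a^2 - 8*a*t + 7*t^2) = -a + 7*t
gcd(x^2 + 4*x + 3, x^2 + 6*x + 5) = x + 1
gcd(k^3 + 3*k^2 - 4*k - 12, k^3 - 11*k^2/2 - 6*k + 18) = k + 2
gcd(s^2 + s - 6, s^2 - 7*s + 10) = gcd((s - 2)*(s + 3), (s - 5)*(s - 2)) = s - 2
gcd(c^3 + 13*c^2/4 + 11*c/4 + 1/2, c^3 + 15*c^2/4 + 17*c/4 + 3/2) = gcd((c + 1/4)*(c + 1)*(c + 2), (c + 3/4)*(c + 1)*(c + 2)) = c^2 + 3*c + 2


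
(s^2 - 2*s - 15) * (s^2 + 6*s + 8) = s^4 + 4*s^3 - 19*s^2 - 106*s - 120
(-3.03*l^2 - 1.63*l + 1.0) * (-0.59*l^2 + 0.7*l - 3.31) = 1.7877*l^4 - 1.1593*l^3 + 8.2983*l^2 + 6.0953*l - 3.31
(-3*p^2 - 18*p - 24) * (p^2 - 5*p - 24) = -3*p^4 - 3*p^3 + 138*p^2 + 552*p + 576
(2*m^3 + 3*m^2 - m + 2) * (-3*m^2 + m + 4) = -6*m^5 - 7*m^4 + 14*m^3 + 5*m^2 - 2*m + 8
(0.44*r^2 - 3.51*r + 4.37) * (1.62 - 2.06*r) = -0.9064*r^3 + 7.9434*r^2 - 14.6884*r + 7.0794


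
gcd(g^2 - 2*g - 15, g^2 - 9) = g + 3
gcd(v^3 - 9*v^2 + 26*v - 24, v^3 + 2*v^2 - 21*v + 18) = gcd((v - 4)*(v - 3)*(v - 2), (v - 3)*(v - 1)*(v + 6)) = v - 3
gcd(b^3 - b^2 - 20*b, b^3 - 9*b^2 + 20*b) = b^2 - 5*b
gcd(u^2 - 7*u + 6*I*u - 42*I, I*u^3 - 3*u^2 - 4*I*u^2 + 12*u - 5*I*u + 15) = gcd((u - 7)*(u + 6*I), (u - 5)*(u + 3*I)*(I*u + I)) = 1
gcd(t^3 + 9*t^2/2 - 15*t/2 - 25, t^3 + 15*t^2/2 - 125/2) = t^2 + 5*t/2 - 25/2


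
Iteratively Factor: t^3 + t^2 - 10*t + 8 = (t - 2)*(t^2 + 3*t - 4) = (t - 2)*(t - 1)*(t + 4)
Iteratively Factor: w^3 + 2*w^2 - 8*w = (w)*(w^2 + 2*w - 8) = w*(w - 2)*(w + 4)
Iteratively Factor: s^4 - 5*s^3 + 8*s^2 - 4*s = (s - 1)*(s^3 - 4*s^2 + 4*s) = s*(s - 1)*(s^2 - 4*s + 4) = s*(s - 2)*(s - 1)*(s - 2)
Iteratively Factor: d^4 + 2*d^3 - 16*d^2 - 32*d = (d + 4)*(d^3 - 2*d^2 - 8*d) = (d + 2)*(d + 4)*(d^2 - 4*d) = d*(d + 2)*(d + 4)*(d - 4)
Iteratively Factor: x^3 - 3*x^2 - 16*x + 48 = (x - 3)*(x^2 - 16) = (x - 3)*(x + 4)*(x - 4)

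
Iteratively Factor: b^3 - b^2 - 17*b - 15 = (b - 5)*(b^2 + 4*b + 3) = (b - 5)*(b + 3)*(b + 1)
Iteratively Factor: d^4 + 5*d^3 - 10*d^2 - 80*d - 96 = (d + 3)*(d^3 + 2*d^2 - 16*d - 32) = (d - 4)*(d + 3)*(d^2 + 6*d + 8) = (d - 4)*(d + 2)*(d + 3)*(d + 4)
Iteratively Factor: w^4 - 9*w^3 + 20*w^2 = (w - 5)*(w^3 - 4*w^2) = w*(w - 5)*(w^2 - 4*w) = w^2*(w - 5)*(w - 4)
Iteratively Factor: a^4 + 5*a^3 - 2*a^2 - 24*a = (a)*(a^3 + 5*a^2 - 2*a - 24) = a*(a + 3)*(a^2 + 2*a - 8) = a*(a - 2)*(a + 3)*(a + 4)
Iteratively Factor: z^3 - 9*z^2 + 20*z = (z - 5)*(z^2 - 4*z) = (z - 5)*(z - 4)*(z)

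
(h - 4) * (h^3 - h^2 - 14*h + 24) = h^4 - 5*h^3 - 10*h^2 + 80*h - 96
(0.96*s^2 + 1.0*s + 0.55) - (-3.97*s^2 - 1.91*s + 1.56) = 4.93*s^2 + 2.91*s - 1.01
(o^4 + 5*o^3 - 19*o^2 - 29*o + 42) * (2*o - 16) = 2*o^5 - 6*o^4 - 118*o^3 + 246*o^2 + 548*o - 672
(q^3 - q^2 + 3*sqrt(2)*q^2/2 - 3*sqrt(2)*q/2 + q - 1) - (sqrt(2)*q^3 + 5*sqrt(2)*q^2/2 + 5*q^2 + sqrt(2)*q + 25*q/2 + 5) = -sqrt(2)*q^3 + q^3 - 6*q^2 - sqrt(2)*q^2 - 23*q/2 - 5*sqrt(2)*q/2 - 6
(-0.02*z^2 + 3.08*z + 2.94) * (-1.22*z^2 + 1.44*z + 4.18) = 0.0244*z^4 - 3.7864*z^3 + 0.764800000000001*z^2 + 17.108*z + 12.2892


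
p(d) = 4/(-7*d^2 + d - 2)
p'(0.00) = -1.00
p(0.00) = -2.00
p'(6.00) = 0.01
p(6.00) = -0.02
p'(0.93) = 0.95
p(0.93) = -0.56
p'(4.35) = 0.01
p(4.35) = -0.03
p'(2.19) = 0.11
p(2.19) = -0.12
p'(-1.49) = -0.24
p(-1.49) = -0.21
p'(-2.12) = -0.10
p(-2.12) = -0.11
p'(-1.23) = -0.38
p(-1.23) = -0.29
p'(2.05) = 0.13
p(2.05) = -0.14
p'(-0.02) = -1.25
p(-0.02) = -1.98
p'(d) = 4*(14*d - 1)/(-7*d^2 + d - 2)^2 = 4*(14*d - 1)/(7*d^2 - d + 2)^2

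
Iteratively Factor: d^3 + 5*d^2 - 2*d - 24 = (d - 2)*(d^2 + 7*d + 12) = (d - 2)*(d + 4)*(d + 3)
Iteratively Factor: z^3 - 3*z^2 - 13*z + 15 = (z + 3)*(z^2 - 6*z + 5) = (z - 5)*(z + 3)*(z - 1)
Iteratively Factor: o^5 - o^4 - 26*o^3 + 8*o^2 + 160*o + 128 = (o + 4)*(o^4 - 5*o^3 - 6*o^2 + 32*o + 32) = (o + 2)*(o + 4)*(o^3 - 7*o^2 + 8*o + 16) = (o - 4)*(o + 2)*(o + 4)*(o^2 - 3*o - 4) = (o - 4)*(o + 1)*(o + 2)*(o + 4)*(o - 4)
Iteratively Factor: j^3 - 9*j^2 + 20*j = (j - 5)*(j^2 - 4*j) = j*(j - 5)*(j - 4)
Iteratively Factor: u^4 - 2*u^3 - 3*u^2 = (u + 1)*(u^3 - 3*u^2) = u*(u + 1)*(u^2 - 3*u) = u*(u - 3)*(u + 1)*(u)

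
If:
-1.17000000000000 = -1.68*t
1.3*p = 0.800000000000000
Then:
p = 0.62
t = 0.70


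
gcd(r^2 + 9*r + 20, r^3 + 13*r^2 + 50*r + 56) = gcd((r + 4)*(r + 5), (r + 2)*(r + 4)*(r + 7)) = r + 4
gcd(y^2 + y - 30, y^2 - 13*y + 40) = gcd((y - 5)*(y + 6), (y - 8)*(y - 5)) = y - 5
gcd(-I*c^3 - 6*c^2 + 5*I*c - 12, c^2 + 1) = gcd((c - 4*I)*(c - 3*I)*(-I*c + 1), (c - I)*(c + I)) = c + I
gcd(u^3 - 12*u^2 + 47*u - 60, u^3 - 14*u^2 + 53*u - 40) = u - 5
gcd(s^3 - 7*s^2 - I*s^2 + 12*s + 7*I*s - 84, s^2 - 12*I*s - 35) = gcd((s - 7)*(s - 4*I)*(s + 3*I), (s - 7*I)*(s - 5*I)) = 1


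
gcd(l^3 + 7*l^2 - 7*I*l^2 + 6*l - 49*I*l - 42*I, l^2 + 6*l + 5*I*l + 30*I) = l + 6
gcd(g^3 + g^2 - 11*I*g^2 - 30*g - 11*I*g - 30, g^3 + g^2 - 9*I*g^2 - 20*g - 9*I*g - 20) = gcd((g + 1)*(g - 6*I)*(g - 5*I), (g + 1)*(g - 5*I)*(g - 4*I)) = g^2 + g*(1 - 5*I) - 5*I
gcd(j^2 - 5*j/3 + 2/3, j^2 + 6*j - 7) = j - 1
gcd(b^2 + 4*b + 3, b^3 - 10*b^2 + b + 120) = b + 3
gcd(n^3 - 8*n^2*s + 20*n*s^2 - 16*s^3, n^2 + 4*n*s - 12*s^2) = -n + 2*s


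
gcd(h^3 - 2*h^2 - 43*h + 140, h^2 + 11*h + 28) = h + 7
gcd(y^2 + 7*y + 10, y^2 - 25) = y + 5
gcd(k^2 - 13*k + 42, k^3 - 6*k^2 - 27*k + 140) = k - 7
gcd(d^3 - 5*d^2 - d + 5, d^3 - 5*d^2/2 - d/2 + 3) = d + 1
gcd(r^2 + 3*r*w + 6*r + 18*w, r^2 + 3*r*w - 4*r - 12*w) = r + 3*w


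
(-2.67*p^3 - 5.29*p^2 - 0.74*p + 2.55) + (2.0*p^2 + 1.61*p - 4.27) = -2.67*p^3 - 3.29*p^2 + 0.87*p - 1.72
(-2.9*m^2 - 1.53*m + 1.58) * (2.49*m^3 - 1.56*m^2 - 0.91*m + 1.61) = -7.221*m^5 + 0.7143*m^4 + 8.96*m^3 - 5.7415*m^2 - 3.9011*m + 2.5438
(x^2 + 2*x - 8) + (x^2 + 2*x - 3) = 2*x^2 + 4*x - 11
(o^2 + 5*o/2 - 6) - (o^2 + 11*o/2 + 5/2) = -3*o - 17/2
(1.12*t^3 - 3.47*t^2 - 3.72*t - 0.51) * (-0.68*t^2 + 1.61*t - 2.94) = -0.7616*t^5 + 4.1628*t^4 - 6.3499*t^3 + 4.5594*t^2 + 10.1157*t + 1.4994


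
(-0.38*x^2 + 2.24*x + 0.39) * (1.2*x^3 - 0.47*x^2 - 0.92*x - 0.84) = -0.456*x^5 + 2.8666*x^4 - 0.2352*x^3 - 1.9249*x^2 - 2.2404*x - 0.3276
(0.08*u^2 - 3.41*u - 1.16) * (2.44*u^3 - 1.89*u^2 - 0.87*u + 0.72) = 0.1952*u^5 - 8.4716*u^4 + 3.5449*u^3 + 5.2167*u^2 - 1.446*u - 0.8352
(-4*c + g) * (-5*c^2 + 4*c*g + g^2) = 20*c^3 - 21*c^2*g + g^3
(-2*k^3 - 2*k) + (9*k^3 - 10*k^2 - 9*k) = 7*k^3 - 10*k^2 - 11*k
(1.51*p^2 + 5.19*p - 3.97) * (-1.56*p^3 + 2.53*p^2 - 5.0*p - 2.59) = -2.3556*p^5 - 4.2761*p^4 + 11.7739*p^3 - 39.905*p^2 + 6.4079*p + 10.2823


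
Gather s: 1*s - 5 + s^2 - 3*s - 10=s^2 - 2*s - 15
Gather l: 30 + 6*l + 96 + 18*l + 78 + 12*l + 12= 36*l + 216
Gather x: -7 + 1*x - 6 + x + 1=2*x - 12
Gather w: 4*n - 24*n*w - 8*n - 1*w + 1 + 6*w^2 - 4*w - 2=-4*n + 6*w^2 + w*(-24*n - 5) - 1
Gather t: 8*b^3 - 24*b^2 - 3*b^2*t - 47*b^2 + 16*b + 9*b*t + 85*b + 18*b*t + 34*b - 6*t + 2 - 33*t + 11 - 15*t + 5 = 8*b^3 - 71*b^2 + 135*b + t*(-3*b^2 + 27*b - 54) + 18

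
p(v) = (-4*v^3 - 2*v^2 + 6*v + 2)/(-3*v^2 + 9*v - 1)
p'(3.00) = -840.00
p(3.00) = 106.00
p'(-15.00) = 1.30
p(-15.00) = -15.98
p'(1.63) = -5.95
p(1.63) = -1.90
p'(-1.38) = 0.57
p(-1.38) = -0.02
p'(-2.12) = 0.82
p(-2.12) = -0.55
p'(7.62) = 0.83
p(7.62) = 17.24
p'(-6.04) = 1.18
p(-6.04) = -4.70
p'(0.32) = -8.04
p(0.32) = 2.28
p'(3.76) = -13.35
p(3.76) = 22.60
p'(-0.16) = -4.10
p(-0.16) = -0.40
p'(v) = (6*v - 9)*(-4*v^3 - 2*v^2 + 6*v + 2)/(-3*v^2 + 9*v - 1)^2 + (-12*v^2 - 4*v + 6)/(-3*v^2 + 9*v - 1)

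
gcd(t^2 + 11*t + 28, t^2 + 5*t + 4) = t + 4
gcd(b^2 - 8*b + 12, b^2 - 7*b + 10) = b - 2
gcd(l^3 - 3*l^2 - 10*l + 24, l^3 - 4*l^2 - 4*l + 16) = l^2 - 6*l + 8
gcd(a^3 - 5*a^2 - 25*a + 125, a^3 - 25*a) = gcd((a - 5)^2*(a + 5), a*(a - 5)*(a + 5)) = a^2 - 25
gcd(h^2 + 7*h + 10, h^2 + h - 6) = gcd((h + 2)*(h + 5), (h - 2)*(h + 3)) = 1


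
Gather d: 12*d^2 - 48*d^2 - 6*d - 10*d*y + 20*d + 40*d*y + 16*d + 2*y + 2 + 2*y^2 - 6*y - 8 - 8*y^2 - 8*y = -36*d^2 + d*(30*y + 30) - 6*y^2 - 12*y - 6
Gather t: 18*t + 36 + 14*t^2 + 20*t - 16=14*t^2 + 38*t + 20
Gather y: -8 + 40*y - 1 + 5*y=45*y - 9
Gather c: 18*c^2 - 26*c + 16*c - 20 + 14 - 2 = 18*c^2 - 10*c - 8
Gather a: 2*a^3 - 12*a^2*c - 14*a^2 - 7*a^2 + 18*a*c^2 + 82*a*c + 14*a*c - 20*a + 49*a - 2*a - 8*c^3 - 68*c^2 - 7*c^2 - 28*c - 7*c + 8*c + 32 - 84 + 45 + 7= 2*a^3 + a^2*(-12*c - 21) + a*(18*c^2 + 96*c + 27) - 8*c^3 - 75*c^2 - 27*c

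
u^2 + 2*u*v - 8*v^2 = (u - 2*v)*(u + 4*v)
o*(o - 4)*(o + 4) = o^3 - 16*o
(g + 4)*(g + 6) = g^2 + 10*g + 24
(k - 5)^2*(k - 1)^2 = k^4 - 12*k^3 + 46*k^2 - 60*k + 25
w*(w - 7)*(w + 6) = w^3 - w^2 - 42*w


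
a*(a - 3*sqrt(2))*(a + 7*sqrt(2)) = a^3 + 4*sqrt(2)*a^2 - 42*a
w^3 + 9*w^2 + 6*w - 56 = (w - 2)*(w + 4)*(w + 7)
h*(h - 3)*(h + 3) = h^3 - 9*h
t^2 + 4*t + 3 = (t + 1)*(t + 3)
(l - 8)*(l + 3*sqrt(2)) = l^2 - 8*l + 3*sqrt(2)*l - 24*sqrt(2)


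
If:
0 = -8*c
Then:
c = 0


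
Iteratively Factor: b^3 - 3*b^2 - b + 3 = (b - 1)*(b^2 - 2*b - 3) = (b - 1)*(b + 1)*(b - 3)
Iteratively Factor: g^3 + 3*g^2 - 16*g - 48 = (g + 4)*(g^2 - g - 12) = (g + 3)*(g + 4)*(g - 4)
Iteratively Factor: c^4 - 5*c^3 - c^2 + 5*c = (c - 5)*(c^3 - c) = c*(c - 5)*(c^2 - 1) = c*(c - 5)*(c - 1)*(c + 1)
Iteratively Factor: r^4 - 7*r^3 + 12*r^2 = (r)*(r^3 - 7*r^2 + 12*r) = r*(r - 4)*(r^2 - 3*r) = r*(r - 4)*(r - 3)*(r)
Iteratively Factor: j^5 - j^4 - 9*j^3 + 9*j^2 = (j - 1)*(j^4 - 9*j^2) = j*(j - 1)*(j^3 - 9*j) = j*(j - 1)*(j + 3)*(j^2 - 3*j) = j^2*(j - 1)*(j + 3)*(j - 3)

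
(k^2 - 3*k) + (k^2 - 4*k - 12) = 2*k^2 - 7*k - 12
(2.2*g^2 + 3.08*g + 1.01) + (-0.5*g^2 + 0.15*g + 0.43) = 1.7*g^2 + 3.23*g + 1.44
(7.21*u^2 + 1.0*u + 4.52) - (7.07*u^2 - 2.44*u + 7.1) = 0.14*u^2 + 3.44*u - 2.58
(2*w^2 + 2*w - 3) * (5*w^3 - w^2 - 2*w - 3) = 10*w^5 + 8*w^4 - 21*w^3 - 7*w^2 + 9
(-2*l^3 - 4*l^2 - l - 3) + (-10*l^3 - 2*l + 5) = -12*l^3 - 4*l^2 - 3*l + 2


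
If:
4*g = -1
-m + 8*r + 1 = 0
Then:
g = -1/4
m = 8*r + 1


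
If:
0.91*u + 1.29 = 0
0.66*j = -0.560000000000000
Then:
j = -0.85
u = -1.42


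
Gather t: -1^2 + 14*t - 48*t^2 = -48*t^2 + 14*t - 1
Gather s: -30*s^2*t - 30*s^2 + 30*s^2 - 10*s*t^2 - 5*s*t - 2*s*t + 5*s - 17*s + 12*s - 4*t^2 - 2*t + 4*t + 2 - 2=-30*s^2*t + s*(-10*t^2 - 7*t) - 4*t^2 + 2*t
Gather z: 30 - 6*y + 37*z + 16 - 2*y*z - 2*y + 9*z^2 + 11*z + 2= -8*y + 9*z^2 + z*(48 - 2*y) + 48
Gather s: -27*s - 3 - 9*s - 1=-36*s - 4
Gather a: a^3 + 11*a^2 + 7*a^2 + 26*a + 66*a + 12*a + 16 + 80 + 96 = a^3 + 18*a^2 + 104*a + 192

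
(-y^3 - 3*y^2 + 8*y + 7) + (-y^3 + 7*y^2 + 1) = -2*y^3 + 4*y^2 + 8*y + 8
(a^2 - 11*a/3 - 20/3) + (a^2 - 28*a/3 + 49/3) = 2*a^2 - 13*a + 29/3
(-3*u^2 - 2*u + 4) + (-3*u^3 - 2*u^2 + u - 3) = -3*u^3 - 5*u^2 - u + 1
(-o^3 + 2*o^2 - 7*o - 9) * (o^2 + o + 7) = -o^5 + o^4 - 12*o^3 - 2*o^2 - 58*o - 63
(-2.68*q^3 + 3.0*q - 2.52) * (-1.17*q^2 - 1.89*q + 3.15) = 3.1356*q^5 + 5.0652*q^4 - 11.952*q^3 - 2.7216*q^2 + 14.2128*q - 7.938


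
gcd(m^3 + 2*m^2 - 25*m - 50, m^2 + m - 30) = m - 5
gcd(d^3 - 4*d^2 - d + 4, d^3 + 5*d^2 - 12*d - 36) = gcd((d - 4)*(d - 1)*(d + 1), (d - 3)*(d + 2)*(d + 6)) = 1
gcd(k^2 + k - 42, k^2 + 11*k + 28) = k + 7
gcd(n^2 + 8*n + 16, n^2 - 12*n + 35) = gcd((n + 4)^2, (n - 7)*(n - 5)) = 1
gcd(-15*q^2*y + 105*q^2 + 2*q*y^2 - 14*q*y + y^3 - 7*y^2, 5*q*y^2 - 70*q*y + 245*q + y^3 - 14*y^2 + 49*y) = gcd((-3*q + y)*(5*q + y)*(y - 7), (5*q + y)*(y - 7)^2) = 5*q*y - 35*q + y^2 - 7*y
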